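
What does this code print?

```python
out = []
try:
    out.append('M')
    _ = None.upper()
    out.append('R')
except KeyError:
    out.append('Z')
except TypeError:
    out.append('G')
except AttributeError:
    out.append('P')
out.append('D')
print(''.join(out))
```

Execution trace: 'M' (try body) → 'P' (except AttributeError) → 'D' (after the try/except). Output: MPD

Answer: MPD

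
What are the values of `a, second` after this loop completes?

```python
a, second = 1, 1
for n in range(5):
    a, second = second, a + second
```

Fibonacci: after 5 iterations
`a, second` takes the values: (1, 1) → (1, 2) → (2, 3) → (3, 5) → (5, 8) → (8, 13)

Answer: 8, 13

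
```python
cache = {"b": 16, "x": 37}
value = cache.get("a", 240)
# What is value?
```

Trace:
`cache = {"b": 16, "x": 37}` → cache = {'b': 16, 'x': 37}
`value = cache.get("a", 240)` → value = 240
So value = 240

Answer: 240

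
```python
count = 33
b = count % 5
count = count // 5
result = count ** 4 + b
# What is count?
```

Trace:
`count = 33` → count = 33
`b = count % 5` → b = 3
`count = count // 5` → count = 6
`result = count ** 4 + b` → result = 1299
So count = 6

Answer: 6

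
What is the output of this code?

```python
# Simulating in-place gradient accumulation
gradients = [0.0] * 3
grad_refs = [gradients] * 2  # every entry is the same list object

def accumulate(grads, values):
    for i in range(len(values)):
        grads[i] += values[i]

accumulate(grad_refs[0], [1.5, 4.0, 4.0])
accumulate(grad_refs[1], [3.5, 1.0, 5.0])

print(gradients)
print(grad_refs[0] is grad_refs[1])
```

Key concept: gradient accumulation aliasing.
Step by step:
`gradients = [0.0] * 3` → gradients = [0.0, 0.0, 0.0]
`grad_refs = [gradients] * 2` → grad_refs = [[0.0, 0.0, 0.0], [0.0, 0.0, 0.0]]
`accumulate(grad_refs[0], [1.5, 4.0, 4.0])` → gradients = [1.5, 4.0, 4.0]; grad_refs = [[1.5, 4.0, 4.0], [1.5, 4.0, 4.0]]
`accumulate(grad_refs[1], [3.5, 1.0, 5.0])` → gradients = [5.0, 5.0, 9.0]; grad_refs = [[5.0, 5.0, 9.0], [5.0, 5.0, 9.0]]
`print(gradients)` → prints [5.0, 5.0, 9.0]
`print(grad_refs[0] is grad_refs[1])` → prints True

Answer:
[5.0, 5.0, 9.0]
True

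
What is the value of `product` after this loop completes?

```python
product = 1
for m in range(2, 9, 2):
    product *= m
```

Product of even numbers 2 to 8
`product` takes the values: 1 → 2 → 8 → 48 → 384

Answer: 384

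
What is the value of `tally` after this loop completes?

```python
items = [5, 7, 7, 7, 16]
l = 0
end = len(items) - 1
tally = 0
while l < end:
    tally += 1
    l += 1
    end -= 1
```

Iterations until pointers meet (list length 5)
`tally` takes the values: 0 → 1 → 2

Answer: 2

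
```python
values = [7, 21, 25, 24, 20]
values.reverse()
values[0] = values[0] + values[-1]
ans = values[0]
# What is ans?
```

Trace:
`values = [7, 21, 25, 24, 20]` → values = [7, 21, 25, 24, 20]
`values.reverse()` → values = [20, 24, 25, 21, 7]
`values[0] = values[0] + values[-1]` → values = [27, 24, 25, 21, 7]
`ans = values[0]` → ans = 27
So ans = 27

Answer: 27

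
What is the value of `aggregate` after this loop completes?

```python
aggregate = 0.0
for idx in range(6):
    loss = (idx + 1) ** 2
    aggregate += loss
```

Sum of squared losses 1² + 2² + ... + 6²
`aggregate` takes the values: 0.0 → 1.0 → 5.0 → 14.0 → 30.0 → 55.0 → 91.0

Answer: 91.0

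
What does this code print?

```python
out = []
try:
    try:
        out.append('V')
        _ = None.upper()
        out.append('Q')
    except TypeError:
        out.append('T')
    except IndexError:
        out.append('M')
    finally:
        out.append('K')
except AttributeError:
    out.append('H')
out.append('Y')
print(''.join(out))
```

Execution trace: 'V' (try body) → 'K' (finally) → 'H' (outer except AttributeError) → 'Y' (after the try/except). Output: VKHY

Answer: VKHY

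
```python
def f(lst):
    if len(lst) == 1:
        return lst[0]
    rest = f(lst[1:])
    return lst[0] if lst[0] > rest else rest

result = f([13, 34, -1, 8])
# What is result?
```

Recursive max over [13, 34, -1, 8] = 34

Answer: 34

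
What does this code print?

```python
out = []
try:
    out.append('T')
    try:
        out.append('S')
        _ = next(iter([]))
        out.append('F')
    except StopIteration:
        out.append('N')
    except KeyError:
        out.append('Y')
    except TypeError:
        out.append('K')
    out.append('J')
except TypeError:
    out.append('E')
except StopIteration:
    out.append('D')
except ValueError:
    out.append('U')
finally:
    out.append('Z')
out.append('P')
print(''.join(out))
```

Execution trace: 'T' (try body) → 'S' (inner try body) → 'N' (inner except StopIteration) → 'J' (try body, no exception) → 'Z' (finally) → 'P' (after the try/except). Output: TSNJZP

Answer: TSNJZP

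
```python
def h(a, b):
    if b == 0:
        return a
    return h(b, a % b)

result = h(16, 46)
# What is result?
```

h(16, 46) -> h(46, 16) -> h(16, 14) -> h(14, 2) -> h(2, 0) -> 2

Answer: 2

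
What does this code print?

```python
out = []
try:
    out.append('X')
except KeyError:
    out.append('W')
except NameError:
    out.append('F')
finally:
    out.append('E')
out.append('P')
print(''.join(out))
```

Execution trace: 'X' (try body, no exception) → 'E' (finally) → 'P' (after the try/except). Output: XEP

Answer: XEP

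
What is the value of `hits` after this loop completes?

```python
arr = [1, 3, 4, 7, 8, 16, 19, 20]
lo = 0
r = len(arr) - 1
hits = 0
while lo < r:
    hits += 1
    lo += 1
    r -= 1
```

Iterations until pointers meet (list length 8)
`hits` takes the values: 0 → 1 → 2 → 3 → 4

Answer: 4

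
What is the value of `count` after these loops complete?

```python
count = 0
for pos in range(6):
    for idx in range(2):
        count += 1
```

6 * 2 = 12
`count` takes the values: 0 → 1 → 2 → 3 → 4 → 5 → 6 → 7 → 8 → 9 → 10 → 11 → 12

Answer: 12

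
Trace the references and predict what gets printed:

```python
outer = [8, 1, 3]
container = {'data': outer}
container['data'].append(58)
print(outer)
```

Key concept: dict holds reference to list.
Step by step:
`outer = [8, 1, 3]` → outer = [8, 1, 3]
`container = {'data': outer}` → container = {'data': [8, 1, 3]}
`container['data'].append(58)` → outer = [8, 1, 3, 58]; container = {'data': [8, 1, 3, 58]}
`print(outer)` → prints [8, 1, 3, 58]

Answer: [8, 1, 3, 58]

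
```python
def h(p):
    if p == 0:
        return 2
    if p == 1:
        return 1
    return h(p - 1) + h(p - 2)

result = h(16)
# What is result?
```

Build up from base cases: h(0)=2, h(1)=1, h(2)=3, h(3)=4, h(4)=7, h(5)=11, h(6)=18, ..., h(16)=2207

Answer: 2207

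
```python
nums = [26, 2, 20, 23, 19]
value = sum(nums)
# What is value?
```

Trace:
`nums = [26, 2, 20, 23, 19]` → nums = [26, 2, 20, 23, 19]
`value = sum(nums)` → value = 90
So value = 90

Answer: 90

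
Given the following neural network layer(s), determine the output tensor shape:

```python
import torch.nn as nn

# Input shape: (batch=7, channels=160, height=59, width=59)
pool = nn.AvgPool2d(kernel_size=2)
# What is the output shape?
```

Input: (7, 160, 59, 59) -> Output: (7, 160, 29, 29)

Answer: (7, 160, 29, 29)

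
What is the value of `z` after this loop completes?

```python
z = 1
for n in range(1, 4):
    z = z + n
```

Start at 1, add 1 through 3
`z` takes the values: 1 → 2 → 4 → 7

Answer: 7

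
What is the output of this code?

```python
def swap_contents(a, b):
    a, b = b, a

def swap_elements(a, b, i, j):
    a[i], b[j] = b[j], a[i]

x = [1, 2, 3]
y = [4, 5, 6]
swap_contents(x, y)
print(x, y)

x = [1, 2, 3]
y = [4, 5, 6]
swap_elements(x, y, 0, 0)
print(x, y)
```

Key concept: parameter rebinding vs mutation.
Step by step:
`x = [1, 2, 3]` → x = [1, 2, 3]
`y = [4, 5, 6]` → y = [4, 5, 6]
`swap_contents(x, y)` → no visible change to tracked variables
`print(x, y)` → prints [1, 2, 3] [4, 5, 6]
`x = [1, 2, 3]` → x = [1, 2, 3]
`y = [4, 5, 6]` → y = [4, 5, 6]
`swap_elements(x, y, 0, 0)` → x = [4, 2, 3]; y = [1, 5, 6]
`print(x, y)` → prints [4, 2, 3] [1, 5, 6]

Answer:
[1, 2, 3] [4, 5, 6]
[4, 2, 3] [1, 5, 6]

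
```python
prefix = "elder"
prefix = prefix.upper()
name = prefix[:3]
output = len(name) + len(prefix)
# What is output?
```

Trace:
`prefix = "elder"` → prefix = 'elder'
`prefix = prefix.upper()` → prefix = 'ELDER'
`name = prefix[:3]` → name = 'ELD'
`output = len(name) + len(prefix)` → output = 8
So output = 8

Answer: 8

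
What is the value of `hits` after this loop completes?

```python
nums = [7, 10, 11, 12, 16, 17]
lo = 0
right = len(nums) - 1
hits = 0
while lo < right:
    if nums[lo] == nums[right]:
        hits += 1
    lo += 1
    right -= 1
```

Count matching pairs from ends
`hits` takes the values: 0

Answer: 0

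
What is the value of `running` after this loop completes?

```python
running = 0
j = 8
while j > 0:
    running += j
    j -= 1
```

Sum 8 down to 1
`running` takes the values: 0 → 8 → 15 → 21 → 26 → 30 → 33 → 35 → 36

Answer: 36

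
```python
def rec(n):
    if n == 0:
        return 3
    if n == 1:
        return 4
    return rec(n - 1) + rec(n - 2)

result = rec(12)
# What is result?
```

Build up from base cases: rec(0)=3, rec(1)=4, rec(2)=7, rec(3)=11, rec(4)=18, rec(5)=29, rec(6)=47, ..., rec(12)=843

Answer: 843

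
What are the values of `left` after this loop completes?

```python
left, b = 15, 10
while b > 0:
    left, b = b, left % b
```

GCD of 15 and 10
`left` takes the values: 15 → 10 → 5

Answer: 5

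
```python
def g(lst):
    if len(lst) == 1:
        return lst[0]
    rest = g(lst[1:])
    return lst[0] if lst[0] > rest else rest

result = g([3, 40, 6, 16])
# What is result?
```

Recursive max over [3, 40, 6, 16] = 40

Answer: 40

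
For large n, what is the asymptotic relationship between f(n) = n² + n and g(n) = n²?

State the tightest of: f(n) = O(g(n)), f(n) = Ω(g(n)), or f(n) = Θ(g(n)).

n² + n vs n²: f(n) = Θ(g(n)) — they are asymptotically equivalent (lower-order n term is dominated).

Answer: f(n) = Θ(g(n)) — they are asymptotically equivalent (lower-order n term is dominated).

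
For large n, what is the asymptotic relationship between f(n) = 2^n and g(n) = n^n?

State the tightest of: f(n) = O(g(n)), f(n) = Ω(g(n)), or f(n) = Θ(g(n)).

2^n vs n^n: f(n) = O(g(n)) but not Ω(g(n)) — n^n grows strictly faster than 2^n.

Answer: f(n) = O(g(n)) but not Ω(g(n)) — n^n grows strictly faster than 2^n.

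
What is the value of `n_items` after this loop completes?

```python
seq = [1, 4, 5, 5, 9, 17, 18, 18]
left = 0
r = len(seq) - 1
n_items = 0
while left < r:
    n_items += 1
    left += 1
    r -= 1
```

Iterations until pointers meet (list length 8)
`n_items` takes the values: 0 → 1 → 2 → 3 → 4

Answer: 4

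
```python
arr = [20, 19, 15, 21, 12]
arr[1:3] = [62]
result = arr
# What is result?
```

Trace:
`arr = [20, 19, 15, 21, 12]` → arr = [20, 19, 15, 21, 12]
`arr[1:3] = [62]` → arr = [20, 62, 21, 12]
`result = arr` → result = [20, 62, 21, 12]
So result = [20, 62, 21, 12]

Answer: [20, 62, 21, 12]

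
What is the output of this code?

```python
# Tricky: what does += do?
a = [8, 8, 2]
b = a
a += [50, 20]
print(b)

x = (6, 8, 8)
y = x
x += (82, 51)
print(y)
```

Key concept: += behavior differs for mutable vs immutable.
Step by step:
`a = [8, 8, 2]` → a = [8, 8, 2]
`b = a` → b = [8, 8, 2] (same object as a)
`a += [50, 20]` → a = [8, 8, 2, 50, 20] (same object as b); b = [8, 8, 2, 50, 20] (same object as a)
`print(b)` → prints [8, 8, 2, 50, 20]
`x = (6, 8, 8)` → x = (6, 8, 8)
`y = x` → y = (6, 8, 8)
`x += (82, 51)` → x = (6, 8, 8, 82, 51)
`print(y)` → prints (6, 8, 8)

Answer:
[8, 8, 2, 50, 20]
(6, 8, 8)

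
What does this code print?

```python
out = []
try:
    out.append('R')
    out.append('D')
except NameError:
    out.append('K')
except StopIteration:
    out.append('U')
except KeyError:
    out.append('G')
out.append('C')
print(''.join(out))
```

Execution trace: 'R' (try body) → 'D' (try body, no exception) → 'C' (after the try/except). Output: RDC

Answer: RDC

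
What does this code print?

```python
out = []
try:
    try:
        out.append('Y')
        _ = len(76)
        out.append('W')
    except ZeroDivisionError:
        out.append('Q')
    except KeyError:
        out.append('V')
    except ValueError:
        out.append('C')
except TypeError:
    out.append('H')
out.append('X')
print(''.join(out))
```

Execution trace: 'Y' (try body) → 'H' (outer except TypeError) → 'X' (after the try/except). Output: YHX

Answer: YHX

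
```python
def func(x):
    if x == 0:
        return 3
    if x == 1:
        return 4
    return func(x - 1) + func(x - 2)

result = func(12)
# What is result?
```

Build up from base cases: func(0)=3, func(1)=4, func(2)=7, func(3)=11, func(4)=18, func(5)=29, func(6)=47, ..., func(12)=843

Answer: 843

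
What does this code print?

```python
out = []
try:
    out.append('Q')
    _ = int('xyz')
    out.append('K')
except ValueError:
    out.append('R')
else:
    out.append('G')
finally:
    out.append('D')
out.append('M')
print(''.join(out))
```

Execution trace: 'Q' (try body) → 'R' (except ValueError) → 'D' (finally) → 'M' (after the try/except). Output: QRDM

Answer: QRDM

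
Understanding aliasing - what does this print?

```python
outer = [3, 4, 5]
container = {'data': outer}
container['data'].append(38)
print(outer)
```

Key concept: dict holds reference to list.
Step by step:
`outer = [3, 4, 5]` → outer = [3, 4, 5]
`container = {'data': outer}` → container = {'data': [3, 4, 5]}
`container['data'].append(38)` → outer = [3, 4, 5, 38]; container = {'data': [3, 4, 5, 38]}
`print(outer)` → prints [3, 4, 5, 38]

Answer: [3, 4, 5, 38]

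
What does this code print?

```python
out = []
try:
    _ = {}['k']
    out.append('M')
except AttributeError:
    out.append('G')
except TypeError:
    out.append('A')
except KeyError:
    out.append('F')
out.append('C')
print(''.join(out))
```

Execution trace: 'F' (except KeyError) → 'C' (after the try/except). Output: FC

Answer: FC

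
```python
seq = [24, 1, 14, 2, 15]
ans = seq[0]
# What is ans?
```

Trace:
`seq = [24, 1, 14, 2, 15]` → seq = [24, 1, 14, 2, 15]
`ans = seq[0]` → ans = 24
So ans = 24

Answer: 24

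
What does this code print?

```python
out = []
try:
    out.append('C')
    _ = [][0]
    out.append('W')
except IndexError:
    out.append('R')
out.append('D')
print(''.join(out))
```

Execution trace: 'C' (try body) → 'R' (except IndexError) → 'D' (after the try/except). Output: CRD

Answer: CRD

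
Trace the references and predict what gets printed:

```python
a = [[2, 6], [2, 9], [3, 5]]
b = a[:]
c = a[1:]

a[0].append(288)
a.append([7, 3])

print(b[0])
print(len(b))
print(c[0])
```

Key concept: slice with nested mutation.
Step by step:
`a = [[2, 6], [2, 9], [3, 5]]` → a = [[2, 6], [2, 9], [3, 5]]
`b = a[:]` → b = [[2, 6], [2, 9], [3, 5]]
`c = a[1:]` → c = [[2, 9], [3, 5]]
`a[0].append(288)` → a = [[2, 6, 288], [2, 9], [3, 5]]; b = [[2, 6, 288], [2, 9], [3, 5]]
`a.append([7, 3])` → a = [[2, 6, 288], [2, 9], [3, 5], [7, 3]]
`print(b[0])` → prints [2, 6, 288]
`print(len(b))` → prints 3
`print(c[0])` → prints [2, 9]

Answer:
[2, 6, 288]
3
[2, 9]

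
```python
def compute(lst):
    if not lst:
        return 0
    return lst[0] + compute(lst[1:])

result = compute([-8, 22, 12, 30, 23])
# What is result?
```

(-8) + 22 + 12 + 30 + 23 + 0 = 79

Answer: 79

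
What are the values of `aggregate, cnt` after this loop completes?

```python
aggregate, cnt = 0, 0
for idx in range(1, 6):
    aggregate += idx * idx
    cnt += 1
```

Sum of squares and count
`aggregate, cnt` takes the values: (0, 0) → (1, 0) → (1, 1) → (5, 1) → (5, 2) → (14, 2) → (14, 3) → (30, 3) → (30, 4) → (55, 4) → (55, 5)

Answer: 55, 5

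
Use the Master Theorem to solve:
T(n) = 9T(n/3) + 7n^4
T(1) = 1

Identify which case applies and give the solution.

a=9, b=3, f(n)=7n^4. log_3(9) = 2. Since c=4 > 2 and the regularity condition holds (9(n/3)^4 = (9/3^4)n^4 with 9/3^4 < 1), Case 3 applies: T(n) = Θ(f(n)) = O(n^4).

Answer: O(n^4) - Case 3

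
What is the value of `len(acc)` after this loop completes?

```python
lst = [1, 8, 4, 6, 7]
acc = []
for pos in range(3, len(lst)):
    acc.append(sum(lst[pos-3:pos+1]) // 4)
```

Number of 4-element averages
`acc` takes the values: [] → [4] → [4, 6]
So `len(acc)` = 2

Answer: 2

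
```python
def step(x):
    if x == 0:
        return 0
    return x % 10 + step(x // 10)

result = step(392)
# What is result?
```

Sum of digits of 392: 2 + 9 + 3 = 14

Answer: 14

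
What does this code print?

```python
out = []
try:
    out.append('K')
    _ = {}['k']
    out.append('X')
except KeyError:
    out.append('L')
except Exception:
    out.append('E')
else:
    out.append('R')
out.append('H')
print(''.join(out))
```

Execution trace: 'K' (try body) → 'L' (except KeyError) → 'H' (after the try/except). Output: KLH

Answer: KLH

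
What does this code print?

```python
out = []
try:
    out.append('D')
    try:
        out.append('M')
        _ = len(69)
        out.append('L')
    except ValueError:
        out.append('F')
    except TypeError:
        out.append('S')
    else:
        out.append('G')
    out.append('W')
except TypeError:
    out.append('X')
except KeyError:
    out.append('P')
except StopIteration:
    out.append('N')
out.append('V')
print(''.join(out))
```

Execution trace: 'D' (try body) → 'M' (inner try body) → 'S' (inner except TypeError) → 'W' (try body, no exception) → 'V' (after the try/except). Output: DMSWV

Answer: DMSWV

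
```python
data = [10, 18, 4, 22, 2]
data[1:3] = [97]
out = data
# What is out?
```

Trace:
`data = [10, 18, 4, 22, 2]` → data = [10, 18, 4, 22, 2]
`data[1:3] = [97]` → data = [10, 97, 22, 2]
`out = data` → out = [10, 97, 22, 2]
So out = [10, 97, 22, 2]

Answer: [10, 97, 22, 2]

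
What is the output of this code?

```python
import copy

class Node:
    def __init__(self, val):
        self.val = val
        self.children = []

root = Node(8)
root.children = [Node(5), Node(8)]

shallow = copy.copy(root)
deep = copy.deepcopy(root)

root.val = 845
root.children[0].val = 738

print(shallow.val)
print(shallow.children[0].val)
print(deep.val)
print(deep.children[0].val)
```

Key concept: deep copy with custom objects.
Step by step:
`root = Node(8)` → root = Node(val=8, children=[])
`root.children = [Node(5), Node(8)]` → root = Node(val=8, children=[Node(val=5, children=[]), Node(val=8, children=[])])
`shallow = copy.copy(root)` → shallow = Node(val=8, children=[Node(val=5, children=[]), Node(val=8, children=[])])
`deep = copy.deepcopy(root)` → deep = Node(val=8, children=[Node(val=5, children=[]), Node(val=8, children=[])])
`root.val = 845` → root = Node(val=845, children=[Node(val=5, children=[]), Node(val=8, children=[])])
`root.children[0].val = 738` → root = Node(val=845, children=[Node(val=738, children=[]), Node(val=8, children=[])]); shallow = Node(val=8, children=[Node(val=738, children=[]), Node(val=8, children=[])])
`print(shallow.val)` → prints 8
`print(shallow.children[0].val)` → prints 738
`print(deep.val)` → prints 8
`print(deep.children[0].val)` → prints 5

Answer:
8
738
8
5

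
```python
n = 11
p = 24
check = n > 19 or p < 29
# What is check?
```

Trace:
`n = 11` → n = 11
`p = 24` → p = 24
`check = n > 19 or p < 29` → check = True
So check = True

Answer: True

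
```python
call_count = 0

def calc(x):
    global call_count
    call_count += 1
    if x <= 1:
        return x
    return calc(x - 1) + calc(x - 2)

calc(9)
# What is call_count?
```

Calls(x) = 1 + Calls(x-1) + Calls(x-2); Calls(0)=Calls(1)=1. For x=9 this gives 109.

Answer: 109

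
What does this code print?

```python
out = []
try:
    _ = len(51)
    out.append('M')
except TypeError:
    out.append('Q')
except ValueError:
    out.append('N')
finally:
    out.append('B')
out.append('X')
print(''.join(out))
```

Execution trace: 'Q' (except TypeError) → 'B' (finally) → 'X' (after the try/except). Output: QBX

Answer: QBX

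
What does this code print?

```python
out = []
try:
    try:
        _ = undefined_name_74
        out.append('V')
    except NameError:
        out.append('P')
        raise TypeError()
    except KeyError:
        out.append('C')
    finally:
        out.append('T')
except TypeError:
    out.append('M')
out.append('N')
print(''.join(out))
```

Execution trace: 'P' (inner except NameError) → 'T' (inner finally) → 'M' (outer except TypeError) → 'N' (after the try/except). Output: PTMN

Answer: PTMN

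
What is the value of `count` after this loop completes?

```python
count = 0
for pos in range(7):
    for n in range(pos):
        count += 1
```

Triangle number: 0+1+2+...+6
`count` takes the values: 0 → 1 → 2 → 3 → 4 → 5 → 6 → 7 → 8 → 9 → 10 → 11 → 12 → 13 → 14 → 15 → 16 → 17 → 18 → 19 → 20 → 21

Answer: 21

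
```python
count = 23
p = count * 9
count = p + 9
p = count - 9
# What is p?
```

Trace:
`count = 23` → count = 23
`p = count * 9` → p = 207
`count = p + 9` → count = 216
`p = count - 9` → p = 207
So p = 207

Answer: 207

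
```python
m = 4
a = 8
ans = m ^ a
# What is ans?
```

Trace:
`m = 4` → m = 4
`a = 8` → a = 8
`ans = m ^ a` → ans = 12
So ans = 12

Answer: 12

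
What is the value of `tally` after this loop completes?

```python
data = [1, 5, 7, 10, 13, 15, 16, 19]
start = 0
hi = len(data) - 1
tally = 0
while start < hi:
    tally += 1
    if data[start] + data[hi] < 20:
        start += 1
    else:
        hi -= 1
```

Steps to find pair summing to 20
`tally` takes the values: 0 → 1 → 2 → 3 → 4 → 5 → 6 → 7

Answer: 7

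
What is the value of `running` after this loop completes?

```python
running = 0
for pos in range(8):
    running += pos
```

Sum of 0 to 7 = 28
`running` takes the values: 0 → 1 → 3 → 6 → 10 → 15 → 21 → 28

Answer: 28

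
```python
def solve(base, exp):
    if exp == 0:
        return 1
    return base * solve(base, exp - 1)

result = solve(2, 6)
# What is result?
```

solve(2, 6) = 2 * 2 * 2 * 2 * 2 * 2 = 64

Answer: 64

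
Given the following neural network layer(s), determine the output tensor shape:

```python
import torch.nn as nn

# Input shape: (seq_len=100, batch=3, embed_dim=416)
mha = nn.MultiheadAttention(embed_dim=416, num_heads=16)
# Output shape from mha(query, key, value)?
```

Input: (100, 3, 416) -> Output: (100, 3, 416)

Answer: (100, 3, 416)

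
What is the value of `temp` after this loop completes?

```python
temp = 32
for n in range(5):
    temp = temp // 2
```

Halve 5 times: 32 // 2^5 = 1
`temp` takes the values: 32 → 16 → 8 → 4 → 2 → 1

Answer: 1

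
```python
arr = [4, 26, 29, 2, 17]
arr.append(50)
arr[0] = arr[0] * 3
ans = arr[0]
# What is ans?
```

Trace:
`arr = [4, 26, 29, 2, 17]` → arr = [4, 26, 29, 2, 17]
`arr.append(50)` → arr = [4, 26, 29, 2, 17, 50]
`arr[0] = arr[0] * 3` → arr = [12, 26, 29, 2, 17, 50]
`ans = arr[0]` → ans = 12
So ans = 12

Answer: 12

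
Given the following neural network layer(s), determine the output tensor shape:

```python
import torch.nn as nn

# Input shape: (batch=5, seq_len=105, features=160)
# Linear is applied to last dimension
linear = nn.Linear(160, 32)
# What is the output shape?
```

Input: (5, 105, 160) -> Output: (5, 105, 32)

Answer: (5, 105, 32)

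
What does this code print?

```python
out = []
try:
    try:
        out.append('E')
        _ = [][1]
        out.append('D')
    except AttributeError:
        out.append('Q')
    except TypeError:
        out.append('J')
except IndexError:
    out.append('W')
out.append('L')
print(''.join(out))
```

Execution trace: 'E' (try body) → 'W' (outer except IndexError) → 'L' (after the try/except). Output: EWL

Answer: EWL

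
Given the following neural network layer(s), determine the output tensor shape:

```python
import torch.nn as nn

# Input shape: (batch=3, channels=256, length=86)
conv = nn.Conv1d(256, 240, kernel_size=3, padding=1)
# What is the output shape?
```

Input: (3, 256, 86) -> Output: (3, 240, 86)

Answer: (3, 240, 86)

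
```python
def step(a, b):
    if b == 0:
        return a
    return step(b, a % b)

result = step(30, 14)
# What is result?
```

step(30, 14) -> step(14, 2) -> step(2, 0) -> 2

Answer: 2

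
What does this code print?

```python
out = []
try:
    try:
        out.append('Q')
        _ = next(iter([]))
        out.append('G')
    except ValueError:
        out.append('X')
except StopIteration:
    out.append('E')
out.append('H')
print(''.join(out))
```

Execution trace: 'Q' (inner try body) → 'E' (outer except StopIteration) → 'H' (after the try/except). Output: QEH

Answer: QEH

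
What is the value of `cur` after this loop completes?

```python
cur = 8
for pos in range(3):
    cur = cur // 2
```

Halve 3 times: 8 // 2^3 = 1
`cur` takes the values: 8 → 4 → 2 → 1

Answer: 1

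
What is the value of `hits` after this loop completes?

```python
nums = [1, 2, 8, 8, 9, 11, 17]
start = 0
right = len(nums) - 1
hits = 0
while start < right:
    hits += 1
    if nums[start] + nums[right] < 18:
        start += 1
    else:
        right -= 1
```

Steps to find pair summing to 18
`hits` takes the values: 0 → 1 → 2 → 3 → 4 → 5 → 6

Answer: 6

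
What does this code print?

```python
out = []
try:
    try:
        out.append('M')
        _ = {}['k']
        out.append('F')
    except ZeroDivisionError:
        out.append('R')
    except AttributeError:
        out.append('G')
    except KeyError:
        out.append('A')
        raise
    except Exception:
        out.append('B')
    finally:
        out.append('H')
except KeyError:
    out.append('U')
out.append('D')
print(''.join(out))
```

Execution trace: 'M' (inner try body) → 'A' (inner except KeyError) → 'H' (inner finally) → 'U' (outer except KeyError) → 'D' (after the try/except). Output: MAHUD

Answer: MAHUD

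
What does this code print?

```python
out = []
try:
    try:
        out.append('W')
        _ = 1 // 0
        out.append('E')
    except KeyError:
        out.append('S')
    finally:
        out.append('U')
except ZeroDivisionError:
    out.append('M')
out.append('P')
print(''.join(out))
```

Execution trace: 'W' (try body) → 'U' (finally) → 'M' (outer except ZeroDivisionError) → 'P' (after the try/except). Output: WUMP

Answer: WUMP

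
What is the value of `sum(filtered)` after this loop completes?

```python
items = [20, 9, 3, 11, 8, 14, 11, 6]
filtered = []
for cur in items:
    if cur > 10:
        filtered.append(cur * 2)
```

Sum of doubled values > 10
`filtered` takes the values: [] → [40] → [40, 22] → [40, 22, 28] → [40, 22, 28, 22]
So `sum(filtered)` = 112

Answer: 112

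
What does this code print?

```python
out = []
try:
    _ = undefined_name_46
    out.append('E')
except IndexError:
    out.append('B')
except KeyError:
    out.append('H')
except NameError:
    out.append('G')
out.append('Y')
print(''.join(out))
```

Execution trace: 'G' (except NameError) → 'Y' (after the try/except). Output: GY

Answer: GY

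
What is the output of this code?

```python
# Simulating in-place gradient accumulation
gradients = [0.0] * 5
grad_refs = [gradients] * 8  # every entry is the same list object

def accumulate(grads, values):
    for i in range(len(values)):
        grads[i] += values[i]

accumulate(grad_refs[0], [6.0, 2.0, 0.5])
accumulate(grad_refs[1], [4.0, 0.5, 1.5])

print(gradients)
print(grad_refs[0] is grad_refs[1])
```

Key concept: gradient accumulation aliasing.
Step by step:
`gradients = [0.0] * 5` → gradients = [0.0, 0.0, 0.0, 0.0, 0.0]
`grad_refs = [gradients] * 8` → grad_refs = [[0.0, 0.0, 0.0, 0.0, 0.0], [0.0, 0.0, 0.0, 0.0, 0.0], [0.0, 0.0, 0.0, 0.0, 0.0], [0.0, 0.0, 0.0, 0.0, 0.0], [0.0, 0.0, 0.0, 0.0, 0.0], [0.0, 0.0, 0.0, 0.0, 0.0], [0.0, 0.0, 0.0, 0.0, 0.0], [0.0, 0.0, 0.0, 0.0, 0.0]]
`accumulate(grad_refs[0], [6.0, 2.0, 0.5])` → gradients = [6.0, 2.0, 0.5, 0.0, 0.0]; grad_refs = [[6.0, 2.0, 0.5, 0.0, 0.0], [6.0, 2.0, 0.5, 0.0, 0.0], [6.0, 2.0, 0.5, 0.0, 0.0], [6.0, 2.0, 0.5, 0.0, 0.0], [6.0, 2.0, 0.5, 0.0, 0.0], [6.0, 2.0, 0.5, 0.0, 0.0], [6.0, 2.0, 0.5, 0.0, 0.0], [6.0, 2.0, 0.5, 0.0, 0.0]]
`accumulate(grad_refs[1], [4.0, 0.5, 1.5])` → gradients = [10.0, 2.5, 2.0, 0.0, 0.0]; grad_refs = [[10.0, 2.5, 2.0, 0.0, 0.0], [10.0, 2.5, 2.0, 0.0, 0.0], [10.0, 2.5, 2.0, 0.0, 0.0], [10.0, 2.5, 2.0, 0.0, 0.0], [10.0, 2.5, 2.0, 0.0, 0.0], [10.0, 2.5, 2.0, 0.0, 0.0], [10.0, 2.5, 2.0, 0.0, 0.0], [10.0, 2.5, 2.0, 0.0, 0.0]]
`print(gradients)` → prints [10.0, 2.5, 2.0, 0.0, 0.0]
`print(grad_refs[0] is grad_refs[1])` → prints True

Answer:
[10.0, 2.5, 2.0, 0.0, 0.0]
True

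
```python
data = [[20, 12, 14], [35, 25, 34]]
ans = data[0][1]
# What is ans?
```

Trace:
`data = [[20, 12, 14], [35, 25, 34]]` → data = [[20, 12, 14], [35, 25, 34]]
`ans = data[0][1]` → ans = 12
So ans = 12

Answer: 12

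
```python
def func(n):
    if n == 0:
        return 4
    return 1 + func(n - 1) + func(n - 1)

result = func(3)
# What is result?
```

func(n) = 1 + 2·func(n-1), func(0)=4. Closed form: (4+1)·2^3 - 1 = 39.

Answer: 39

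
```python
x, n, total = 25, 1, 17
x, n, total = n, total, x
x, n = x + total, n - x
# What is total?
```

Trace:
`x, n, total = 25, 1, 17` → x = 25; n = 1; total = 17
`x, n, total = n, total, x` → x = 1; n = 17; total = 25
`x, n = x + total, n - x` → x = 26; n = 16
So total = 25

Answer: 25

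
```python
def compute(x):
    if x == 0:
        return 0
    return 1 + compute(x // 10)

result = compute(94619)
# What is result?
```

Count of digits of 94619: 5

Answer: 5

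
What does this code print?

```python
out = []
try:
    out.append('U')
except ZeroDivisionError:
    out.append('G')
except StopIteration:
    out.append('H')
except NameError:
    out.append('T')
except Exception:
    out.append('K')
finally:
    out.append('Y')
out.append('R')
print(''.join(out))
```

Execution trace: 'U' (try body, no exception) → 'Y' (finally) → 'R' (after the try/except). Output: UYR

Answer: UYR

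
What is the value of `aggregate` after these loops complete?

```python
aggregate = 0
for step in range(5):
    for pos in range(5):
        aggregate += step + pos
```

Sum of all step+pos for step,pos in 5x5
`aggregate` takes the values: 0 → 1 → 3 → 6 → 10 → 11 → 13 → 16 → 20 → 25 → 27 → 30 → 34 → 39 → 45 → 48 → 52 → 57 → 63 → 70 → 74 → 79 → 85 → 92 → 100

Answer: 100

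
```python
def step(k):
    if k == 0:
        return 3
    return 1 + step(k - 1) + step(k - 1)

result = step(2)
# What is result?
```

step(k) = 1 + 2·step(k-1), step(0)=3. Closed form: (3+1)·2^2 - 1 = 15.

Answer: 15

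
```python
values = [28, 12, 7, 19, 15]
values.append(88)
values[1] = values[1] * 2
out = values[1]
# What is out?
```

Trace:
`values = [28, 12, 7, 19, 15]` → values = [28, 12, 7, 19, 15]
`values.append(88)` → values = [28, 12, 7, 19, 15, 88]
`values[1] = values[1] * 2` → values = [28, 24, 7, 19, 15, 88]
`out = values[1]` → out = 24
So out = 24

Answer: 24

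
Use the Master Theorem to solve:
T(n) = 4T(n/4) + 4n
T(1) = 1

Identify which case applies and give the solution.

a=4, b=4, f(n)=4n. log_4(4) = 1. Since c=1 = 1, Case 2 applies: T(n) = Θ(n^log_b(a) · log n) = O(n log n).

Answer: O(n log n) - Case 2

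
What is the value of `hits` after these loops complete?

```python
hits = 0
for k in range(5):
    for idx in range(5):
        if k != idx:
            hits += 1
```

5² - 5 (exclude diagonal)
`hits` takes the values: 0 → 1 → 2 → 3 → 4 → 5 → 6 → 7 → 8 → 9 → 10 → 11 → 12 → 13 → 14 → 15 → 16 → 17 → 18 → 19 → 20

Answer: 20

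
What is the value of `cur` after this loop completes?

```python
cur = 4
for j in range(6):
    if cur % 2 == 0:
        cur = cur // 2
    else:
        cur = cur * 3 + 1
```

Collatz-style transformation from 4
`cur` takes the values: 4 → 2 → 1 → 4 → 2 → 1 → 4

Answer: 4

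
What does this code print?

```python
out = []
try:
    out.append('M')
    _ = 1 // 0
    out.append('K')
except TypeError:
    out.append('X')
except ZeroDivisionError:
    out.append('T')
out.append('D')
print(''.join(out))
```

Execution trace: 'M' (try body) → 'T' (except ZeroDivisionError) → 'D' (after the try/except). Output: MTD

Answer: MTD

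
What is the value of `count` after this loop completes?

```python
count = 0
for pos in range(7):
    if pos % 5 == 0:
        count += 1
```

Count numbers divisible by 5 in range(7)
`count` takes the values: 0 → 1 → 2

Answer: 2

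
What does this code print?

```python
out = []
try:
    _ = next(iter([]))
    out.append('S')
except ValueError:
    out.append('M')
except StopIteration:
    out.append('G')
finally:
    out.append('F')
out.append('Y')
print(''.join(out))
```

Execution trace: 'G' (except StopIteration) → 'F' (finally) → 'Y' (after the try/except). Output: GFY

Answer: GFY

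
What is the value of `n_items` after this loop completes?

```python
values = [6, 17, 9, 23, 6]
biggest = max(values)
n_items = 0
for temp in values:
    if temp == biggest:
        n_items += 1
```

Count of max value 23 in [6, 17, 9, 23, 6]
`n_items` takes the values: 0 → 1

Answer: 1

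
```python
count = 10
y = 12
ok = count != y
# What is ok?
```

Trace:
`count = 10` → count = 10
`y = 12` → y = 12
`ok = count != y` → ok = True
So ok = True

Answer: True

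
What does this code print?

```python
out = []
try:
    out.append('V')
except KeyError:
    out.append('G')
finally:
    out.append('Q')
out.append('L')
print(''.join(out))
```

Execution trace: 'V' (try body, no exception) → 'Q' (finally) → 'L' (after the try/except). Output: VQL

Answer: VQL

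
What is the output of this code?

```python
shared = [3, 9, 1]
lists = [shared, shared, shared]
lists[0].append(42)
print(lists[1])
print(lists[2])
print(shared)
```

Key concept: list of same reference.
Step by step:
`shared = [3, 9, 1]` → shared = [3, 9, 1]
`lists = [shared, shared, shared]` → lists = [[3, 9, 1], [3, 9, 1], [3, 9, 1]]
`lists[0].append(42)` → shared = [3, 9, 1, 42]; lists = [[3, 9, 1, 42], [3, 9, 1, 42], [3, 9, 1, 42]]
`print(lists[1])` → prints [3, 9, 1, 42]
`print(lists[2])` → prints [3, 9, 1, 42]
`print(shared)` → prints [3, 9, 1, 42]

Answer:
[3, 9, 1, 42]
[3, 9, 1, 42]
[3, 9, 1, 42]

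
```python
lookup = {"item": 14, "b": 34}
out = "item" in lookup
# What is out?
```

Trace:
`lookup = {"item": 14, "b": 34}` → lookup = {'item': 14, 'b': 34}
`out = "item" in lookup` → out = True
So out = True

Answer: True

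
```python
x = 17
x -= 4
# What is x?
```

Trace:
`x = 17` → x = 17
`x -= 4` → x = 13
So x = 13

Answer: 13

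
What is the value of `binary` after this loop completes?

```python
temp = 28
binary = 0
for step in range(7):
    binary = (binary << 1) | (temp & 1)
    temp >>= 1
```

Reverse lowest 7 bits of 28
`binary` takes the values: 0 → 1 → 3 → 7 → 14 → 28

Answer: 28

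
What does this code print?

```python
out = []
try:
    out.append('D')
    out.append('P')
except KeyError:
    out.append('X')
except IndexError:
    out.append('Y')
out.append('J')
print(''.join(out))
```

Execution trace: 'D' (try body) → 'P' (try body, no exception) → 'J' (after the try/except). Output: DPJ

Answer: DPJ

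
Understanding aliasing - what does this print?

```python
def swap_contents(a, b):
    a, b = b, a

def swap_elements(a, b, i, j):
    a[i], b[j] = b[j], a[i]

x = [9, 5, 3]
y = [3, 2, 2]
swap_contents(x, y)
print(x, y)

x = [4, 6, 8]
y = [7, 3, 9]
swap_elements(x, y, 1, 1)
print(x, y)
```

Key concept: parameter rebinding vs mutation.
Step by step:
`x = [9, 5, 3]` → x = [9, 5, 3]
`y = [3, 2, 2]` → y = [3, 2, 2]
`swap_contents(x, y)` → no visible change to tracked variables
`print(x, y)` → prints [9, 5, 3] [3, 2, 2]
`x = [4, 6, 8]` → x = [4, 6, 8]
`y = [7, 3, 9]` → y = [7, 3, 9]
`swap_elements(x, y, 1, 1)` → x = [4, 3, 8]; y = [7, 6, 9]
`print(x, y)` → prints [4, 3, 8] [7, 6, 9]

Answer:
[9, 5, 3] [3, 2, 2]
[4, 3, 8] [7, 6, 9]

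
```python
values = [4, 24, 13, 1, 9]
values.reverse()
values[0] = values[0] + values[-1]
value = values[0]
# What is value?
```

Trace:
`values = [4, 24, 13, 1, 9]` → values = [4, 24, 13, 1, 9]
`values.reverse()` → values = [9, 1, 13, 24, 4]
`values[0] = values[0] + values[-1]` → values = [13, 1, 13, 24, 4]
`value = values[0]` → value = 13
So value = 13

Answer: 13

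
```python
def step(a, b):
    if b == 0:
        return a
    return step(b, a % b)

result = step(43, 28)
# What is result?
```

step(43, 28) -> step(28, 15) -> step(15, 13) -> step(13, 2) -> step(2, 1) -> step(1, 0) -> 1

Answer: 1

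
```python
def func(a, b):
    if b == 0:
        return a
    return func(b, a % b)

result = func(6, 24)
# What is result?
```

func(6, 24) -> func(24, 6) -> func(6, 0) -> 6

Answer: 6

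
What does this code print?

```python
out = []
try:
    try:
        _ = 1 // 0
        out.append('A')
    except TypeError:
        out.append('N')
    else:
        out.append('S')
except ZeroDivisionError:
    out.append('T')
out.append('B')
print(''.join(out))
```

Execution trace: 'T' (outer except ZeroDivisionError) → 'B' (after the try/except). Output: TB

Answer: TB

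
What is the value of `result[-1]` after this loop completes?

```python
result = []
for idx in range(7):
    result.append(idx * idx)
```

Last element of squares 0 to 6
`result` takes the values: [] → [0] → [0, 1] → [0, 1, 4] → [0, 1, 4, 9] → [0, 1, 4, 9, 16] → [0, 1, 4, 9, 16, 25] → [0, 1, 4, 9, 16, 25, 36]
So `result[-1]` = 36

Answer: 36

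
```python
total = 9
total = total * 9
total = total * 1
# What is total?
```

Trace:
`total = 9` → total = 9
`total = total * 9` → total = 81
`total = total * 1` → total = 81
So total = 81

Answer: 81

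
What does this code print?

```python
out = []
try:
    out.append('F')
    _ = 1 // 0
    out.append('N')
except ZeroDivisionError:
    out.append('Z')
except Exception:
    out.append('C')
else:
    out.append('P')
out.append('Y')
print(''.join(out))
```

Execution trace: 'F' (try body) → 'Z' (except ZeroDivisionError) → 'Y' (after the try/except). Output: FZY

Answer: FZY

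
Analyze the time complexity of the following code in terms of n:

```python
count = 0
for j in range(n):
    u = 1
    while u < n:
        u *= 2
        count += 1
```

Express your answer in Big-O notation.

Each loop level contributes: n × log n. Multiplying the contributions gives O(n log n).

Answer: O(n log n)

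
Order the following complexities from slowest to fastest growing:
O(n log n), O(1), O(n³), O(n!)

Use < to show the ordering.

Ordered by growth rate: O(1) < O(n log n) < O(n³) < O(n!)

Answer: O(1) < O(n log n) < O(n³) < O(n!)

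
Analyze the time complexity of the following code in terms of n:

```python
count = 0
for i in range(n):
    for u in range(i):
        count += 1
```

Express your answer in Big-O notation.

Each loop level contributes: n × n. Multiplying the contributions gives O(n^2).

Answer: O(n^2)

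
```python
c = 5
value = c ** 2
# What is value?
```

Trace:
`c = 5` → c = 5
`value = c ** 2` → value = 25
So value = 25

Answer: 25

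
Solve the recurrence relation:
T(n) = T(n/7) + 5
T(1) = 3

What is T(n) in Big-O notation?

Each step divides n by 7 and adds 5. After log_7(n) steps we reach T(1)=3. So T(n) = 5·log_7(n) + 3 = O(log n).

Answer: O(log n)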